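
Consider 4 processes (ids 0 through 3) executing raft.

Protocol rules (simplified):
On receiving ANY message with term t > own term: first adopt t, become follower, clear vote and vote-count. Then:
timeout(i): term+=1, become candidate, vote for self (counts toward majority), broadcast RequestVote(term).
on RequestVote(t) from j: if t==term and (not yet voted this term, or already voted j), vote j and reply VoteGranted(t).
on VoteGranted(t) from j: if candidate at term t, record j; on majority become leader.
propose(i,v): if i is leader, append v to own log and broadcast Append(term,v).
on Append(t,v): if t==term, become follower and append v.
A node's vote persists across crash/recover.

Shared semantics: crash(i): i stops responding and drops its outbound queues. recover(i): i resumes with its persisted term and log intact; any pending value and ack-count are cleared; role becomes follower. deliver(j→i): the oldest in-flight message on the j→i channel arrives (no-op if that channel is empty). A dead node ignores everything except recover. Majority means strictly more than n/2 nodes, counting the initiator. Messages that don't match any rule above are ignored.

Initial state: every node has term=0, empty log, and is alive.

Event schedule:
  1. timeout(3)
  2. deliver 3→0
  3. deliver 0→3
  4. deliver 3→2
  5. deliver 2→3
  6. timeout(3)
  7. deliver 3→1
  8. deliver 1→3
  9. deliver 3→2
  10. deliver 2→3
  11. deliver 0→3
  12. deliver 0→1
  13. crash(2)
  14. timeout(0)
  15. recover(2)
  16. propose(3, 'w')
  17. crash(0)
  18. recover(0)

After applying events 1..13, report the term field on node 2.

2

step 1 timeout(3): 3={cand,t=1,log=-}
step 2 deliver 3→0: 0={foll,t=1,log=-}
step 3 deliver 0→3: —
step 4 deliver 3→2: 2={foll,t=1,log=-}
step 5 deliver 2→3: 3={lead,t=1,log=-}
step 6 timeout(3): 3={cand,t=2,log=-}
step 7 deliver 3→1: 1={foll,t=1,log=-}
step 8 deliver 1→3: —
step 9 deliver 3→2: 2={foll,t=2,log=-}
step 10 deliver 2→3: —
step 11 deliver 0→3: —
step 12 deliver 0→1: —
step 13 crash(2): 2={✗foll,t=2,log=-}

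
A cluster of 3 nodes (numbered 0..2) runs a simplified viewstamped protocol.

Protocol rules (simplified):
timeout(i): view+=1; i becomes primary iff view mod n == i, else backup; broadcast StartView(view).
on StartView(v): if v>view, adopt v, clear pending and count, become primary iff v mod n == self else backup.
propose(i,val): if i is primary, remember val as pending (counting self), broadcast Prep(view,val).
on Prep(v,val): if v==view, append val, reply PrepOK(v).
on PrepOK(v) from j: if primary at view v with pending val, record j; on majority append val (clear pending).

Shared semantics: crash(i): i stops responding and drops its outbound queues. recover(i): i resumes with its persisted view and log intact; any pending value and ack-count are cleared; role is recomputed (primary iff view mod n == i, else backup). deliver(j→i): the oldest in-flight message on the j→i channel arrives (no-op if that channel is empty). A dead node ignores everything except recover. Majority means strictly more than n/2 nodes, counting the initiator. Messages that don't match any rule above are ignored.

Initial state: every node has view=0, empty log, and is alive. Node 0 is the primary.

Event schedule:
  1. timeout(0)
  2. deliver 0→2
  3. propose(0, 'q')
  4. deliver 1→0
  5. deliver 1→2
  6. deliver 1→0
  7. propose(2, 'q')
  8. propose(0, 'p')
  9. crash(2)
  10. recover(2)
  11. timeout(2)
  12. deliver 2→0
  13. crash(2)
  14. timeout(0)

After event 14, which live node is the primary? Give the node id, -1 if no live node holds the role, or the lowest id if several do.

1. timeout(0):  <0:back v1 ->
2. deliver 0→2:  <2:back v1 ->
3. propose(0,'q'):  nop
4. deliver 1→0:  nop
5. deliver 1→2:  nop
6. deliver 1→0:  nop
7. propose(2,'q'):  nop
8. propose(0,'p'):  nop
9. crash(2):  <2:✗back v1 ->
10. recover(2):  <2:back v1 ->
11. timeout(2):  <2:prim v2 ->
12. deliver 2→0:  <0:back v2 ->
13. crash(2):  <2:✗prim v2 ->
14. timeout(0):  <0:prim v3 ->

0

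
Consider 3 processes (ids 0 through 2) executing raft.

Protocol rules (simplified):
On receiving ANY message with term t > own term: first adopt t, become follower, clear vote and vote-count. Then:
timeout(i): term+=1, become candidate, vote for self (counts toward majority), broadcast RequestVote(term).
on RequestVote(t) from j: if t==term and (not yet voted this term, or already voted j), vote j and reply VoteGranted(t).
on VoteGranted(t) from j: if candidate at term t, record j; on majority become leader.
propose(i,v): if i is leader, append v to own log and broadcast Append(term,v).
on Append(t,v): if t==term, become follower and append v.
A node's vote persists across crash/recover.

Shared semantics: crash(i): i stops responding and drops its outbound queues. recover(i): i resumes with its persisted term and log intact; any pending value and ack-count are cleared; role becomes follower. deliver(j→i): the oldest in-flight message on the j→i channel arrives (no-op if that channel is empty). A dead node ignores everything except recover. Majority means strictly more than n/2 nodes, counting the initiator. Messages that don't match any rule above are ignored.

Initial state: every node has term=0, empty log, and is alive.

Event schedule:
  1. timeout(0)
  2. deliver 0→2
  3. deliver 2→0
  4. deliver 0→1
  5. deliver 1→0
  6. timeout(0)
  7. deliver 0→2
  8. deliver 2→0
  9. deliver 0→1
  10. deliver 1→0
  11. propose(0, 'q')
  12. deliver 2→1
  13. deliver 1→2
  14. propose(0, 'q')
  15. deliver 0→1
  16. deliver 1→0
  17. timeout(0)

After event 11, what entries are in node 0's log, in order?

1. timeout(0):  <0:cand t1 ->
2. deliver 0→2:  <2:foll t1 ->
3. deliver 2→0:  <0:lead t1 ->
4. deliver 0→1:  <1:foll t1 ->
5. deliver 1→0:  nop
6. timeout(0):  <0:cand t2 ->
7. deliver 0→2:  <2:foll t2 ->
8. deliver 2→0:  <0:lead t2 ->
9. deliver 0→1:  <1:foll t2 ->
10. deliver 1→0:  nop
11. propose(0,'q'):  <0:lead t2 q>

q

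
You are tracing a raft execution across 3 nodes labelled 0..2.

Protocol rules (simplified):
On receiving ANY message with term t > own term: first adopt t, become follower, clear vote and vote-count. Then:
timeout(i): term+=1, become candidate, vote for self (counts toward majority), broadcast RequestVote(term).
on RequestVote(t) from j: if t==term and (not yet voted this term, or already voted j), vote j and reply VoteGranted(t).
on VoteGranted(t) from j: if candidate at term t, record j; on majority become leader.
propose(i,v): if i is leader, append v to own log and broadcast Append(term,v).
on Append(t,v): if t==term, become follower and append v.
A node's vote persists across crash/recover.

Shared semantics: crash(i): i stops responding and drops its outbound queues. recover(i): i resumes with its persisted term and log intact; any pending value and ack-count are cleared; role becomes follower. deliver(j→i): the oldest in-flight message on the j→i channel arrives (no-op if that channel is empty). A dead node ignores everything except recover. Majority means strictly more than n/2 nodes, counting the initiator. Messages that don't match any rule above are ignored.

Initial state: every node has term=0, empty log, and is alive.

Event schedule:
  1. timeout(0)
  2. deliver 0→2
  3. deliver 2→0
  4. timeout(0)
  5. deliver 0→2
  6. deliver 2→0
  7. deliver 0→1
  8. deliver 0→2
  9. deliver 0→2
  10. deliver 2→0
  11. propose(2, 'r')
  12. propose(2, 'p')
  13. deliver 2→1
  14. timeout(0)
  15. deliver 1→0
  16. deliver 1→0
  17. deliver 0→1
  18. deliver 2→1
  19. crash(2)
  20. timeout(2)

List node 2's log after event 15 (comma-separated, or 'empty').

empty

e1 timeout(0): 0[cand,t=1,-]
e2 deliver 0→2: 2[foll,t=1,-]
e3 deliver 2→0: 0[lead,t=1,-]
e4 timeout(0): 0[cand,t=2,-]
e5 deliver 0→2: 2[foll,t=2,-]
e6 deliver 2→0: 0[lead,t=2,-]
e7 deliver 0→1: 1[foll,t=1,-]
e8 deliver 0→2: ·
e9 deliver 0→2: ·
e10 deliver 2→0: ·
e11 propose(2,'r'): ·
e12 propose(2,'p'): ·
e13 deliver 2→1: ·
e14 timeout(0): 0[cand,t=3,-]
e15 deliver 1→0: ·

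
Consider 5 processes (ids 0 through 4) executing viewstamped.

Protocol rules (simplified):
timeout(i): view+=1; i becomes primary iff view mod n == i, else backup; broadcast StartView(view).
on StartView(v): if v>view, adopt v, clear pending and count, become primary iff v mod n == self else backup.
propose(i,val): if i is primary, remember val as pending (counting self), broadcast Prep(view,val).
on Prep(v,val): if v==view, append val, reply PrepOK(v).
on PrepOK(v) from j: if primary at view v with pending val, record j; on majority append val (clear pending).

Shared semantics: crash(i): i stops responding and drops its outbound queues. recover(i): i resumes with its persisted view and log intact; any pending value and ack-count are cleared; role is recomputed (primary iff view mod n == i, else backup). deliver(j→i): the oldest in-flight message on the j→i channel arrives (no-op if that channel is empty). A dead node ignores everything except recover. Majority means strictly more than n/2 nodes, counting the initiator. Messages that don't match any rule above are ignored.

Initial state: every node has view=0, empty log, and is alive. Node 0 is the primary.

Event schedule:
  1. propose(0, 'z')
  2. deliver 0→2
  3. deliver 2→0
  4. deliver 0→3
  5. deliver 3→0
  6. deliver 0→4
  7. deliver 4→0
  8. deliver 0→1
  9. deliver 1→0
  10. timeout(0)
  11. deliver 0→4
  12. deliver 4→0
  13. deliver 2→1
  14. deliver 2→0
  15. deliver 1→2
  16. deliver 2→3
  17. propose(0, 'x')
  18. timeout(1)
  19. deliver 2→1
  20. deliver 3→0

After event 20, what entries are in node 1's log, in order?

z

e1 propose(0,'z'): ·
e2 deliver 0→2: 2[back,v=0,z]
e3 deliver 2→0: ·
e4 deliver 0→3: 3[back,v=0,z]
e5 deliver 3→0: 0[prim,v=0,z]
e6 deliver 0→4: 4[back,v=0,z]
e7 deliver 4→0: ·
e8 deliver 0→1: 1[back,v=0,z]
e9 deliver 1→0: ·
e10 timeout(0): 0[back,v=1,z]
e11 deliver 0→4: 4[back,v=1,z]
e12 deliver 4→0: ·
e13 deliver 2→1: ·
e14 deliver 2→0: ·
e15 deliver 1→2: ·
e16 deliver 2→3: ·
e17 propose(0,'x'): ·
e18 timeout(1): 1[prim,v=1,z]
e19 deliver 2→1: ·
e20 deliver 3→0: ·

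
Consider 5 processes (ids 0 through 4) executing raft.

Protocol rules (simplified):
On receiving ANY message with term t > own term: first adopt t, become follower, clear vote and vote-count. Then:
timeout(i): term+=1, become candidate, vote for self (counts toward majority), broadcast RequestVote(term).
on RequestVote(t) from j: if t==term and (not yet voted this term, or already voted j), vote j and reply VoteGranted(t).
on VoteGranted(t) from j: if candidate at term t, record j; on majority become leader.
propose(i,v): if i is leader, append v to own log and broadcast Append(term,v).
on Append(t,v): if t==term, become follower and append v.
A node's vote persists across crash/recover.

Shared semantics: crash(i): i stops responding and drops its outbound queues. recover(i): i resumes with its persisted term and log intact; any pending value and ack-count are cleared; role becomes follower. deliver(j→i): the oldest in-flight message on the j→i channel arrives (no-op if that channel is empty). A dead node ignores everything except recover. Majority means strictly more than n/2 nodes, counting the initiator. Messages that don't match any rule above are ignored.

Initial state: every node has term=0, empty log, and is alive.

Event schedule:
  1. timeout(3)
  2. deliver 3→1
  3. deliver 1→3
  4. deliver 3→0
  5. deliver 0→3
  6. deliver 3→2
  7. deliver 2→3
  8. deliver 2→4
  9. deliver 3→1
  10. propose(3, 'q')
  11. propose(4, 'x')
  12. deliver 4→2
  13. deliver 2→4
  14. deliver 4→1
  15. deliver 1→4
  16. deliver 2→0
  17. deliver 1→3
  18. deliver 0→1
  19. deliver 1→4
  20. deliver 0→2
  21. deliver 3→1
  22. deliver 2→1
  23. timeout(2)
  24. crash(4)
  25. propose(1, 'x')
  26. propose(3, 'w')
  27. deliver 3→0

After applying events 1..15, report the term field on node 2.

e1 timeout(3): 3[cand,t=1,-]
e2 deliver 3→1: 1[foll,t=1,-]
e3 deliver 1→3: ·
e4 deliver 3→0: 0[foll,t=1,-]
e5 deliver 0→3: 3[lead,t=1,-]
e6 deliver 3→2: 2[foll,t=1,-]
e7 deliver 2→3: ·
e8 deliver 2→4: ·
e9 deliver 3→1: ·
e10 propose(3,'q'): 3[lead,t=1,q]
e11 propose(4,'x'): ·
e12 deliver 4→2: ·
e13 deliver 2→4: ·
e14 deliver 4→1: ·
e15 deliver 1→4: ·

1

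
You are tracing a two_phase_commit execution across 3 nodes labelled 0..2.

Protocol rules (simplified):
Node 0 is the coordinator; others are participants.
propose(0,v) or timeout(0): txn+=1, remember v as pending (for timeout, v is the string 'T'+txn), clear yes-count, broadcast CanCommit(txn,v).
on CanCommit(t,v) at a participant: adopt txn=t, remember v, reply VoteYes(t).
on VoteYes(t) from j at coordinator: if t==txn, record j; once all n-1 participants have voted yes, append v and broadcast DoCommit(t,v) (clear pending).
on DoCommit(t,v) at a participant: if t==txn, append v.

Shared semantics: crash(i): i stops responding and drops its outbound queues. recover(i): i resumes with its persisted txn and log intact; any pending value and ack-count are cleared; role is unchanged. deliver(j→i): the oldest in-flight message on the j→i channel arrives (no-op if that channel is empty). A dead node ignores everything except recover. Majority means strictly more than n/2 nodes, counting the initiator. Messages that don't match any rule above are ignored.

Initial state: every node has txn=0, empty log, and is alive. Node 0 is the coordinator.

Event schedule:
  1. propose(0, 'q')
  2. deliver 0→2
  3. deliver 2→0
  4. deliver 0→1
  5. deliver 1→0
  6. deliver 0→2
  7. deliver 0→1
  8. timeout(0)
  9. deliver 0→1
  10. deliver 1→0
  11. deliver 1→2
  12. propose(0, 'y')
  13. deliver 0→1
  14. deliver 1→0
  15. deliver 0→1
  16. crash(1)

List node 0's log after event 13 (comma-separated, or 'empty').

q

after 1 — propose(0,'q'): n0:coor/t1/[-]
after 2 — deliver 0→2: n2:part/t1/[-]
after 3 — deliver 2→0: ·
after 4 — deliver 0→1: n1:part/t1/[-]
after 5 — deliver 1→0: n0:coor/t1/[q]
after 6 — deliver 0→2: n2:part/t1/[q]
after 7 — deliver 0→1: n1:part/t1/[q]
after 8 — timeout(0): n0:coor/t2/[q]
after 9 — deliver 0→1: n1:part/t2/[q]
after 10 — deliver 1→0: ·
after 11 — deliver 1→2: ·
after 12 — propose(0,'y'): n0:coor/t3/[q]
after 13 — deliver 0→1: n1:part/t3/[q]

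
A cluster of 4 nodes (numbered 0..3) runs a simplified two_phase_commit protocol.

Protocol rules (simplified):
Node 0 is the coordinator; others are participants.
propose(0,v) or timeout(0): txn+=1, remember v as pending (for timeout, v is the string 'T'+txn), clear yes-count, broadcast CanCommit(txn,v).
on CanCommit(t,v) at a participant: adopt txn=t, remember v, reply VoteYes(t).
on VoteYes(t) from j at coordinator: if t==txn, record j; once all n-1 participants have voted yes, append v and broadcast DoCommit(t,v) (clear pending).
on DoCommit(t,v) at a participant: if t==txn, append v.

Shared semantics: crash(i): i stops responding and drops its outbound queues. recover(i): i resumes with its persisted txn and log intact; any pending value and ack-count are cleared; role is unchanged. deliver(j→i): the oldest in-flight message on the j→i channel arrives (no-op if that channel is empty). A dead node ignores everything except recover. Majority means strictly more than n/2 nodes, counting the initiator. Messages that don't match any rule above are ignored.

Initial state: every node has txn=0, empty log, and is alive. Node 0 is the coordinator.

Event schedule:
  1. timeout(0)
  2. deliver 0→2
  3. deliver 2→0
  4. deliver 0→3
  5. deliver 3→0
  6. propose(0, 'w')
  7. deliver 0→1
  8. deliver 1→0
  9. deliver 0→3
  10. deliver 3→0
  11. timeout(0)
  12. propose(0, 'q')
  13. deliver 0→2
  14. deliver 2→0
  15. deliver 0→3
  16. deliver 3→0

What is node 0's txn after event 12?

4

step 1 timeout(0): 0={coor,t=1,log=-}
step 2 deliver 0→2: 2={part,t=1,log=-}
step 3 deliver 2→0: —
step 4 deliver 0→3: 3={part,t=1,log=-}
step 5 deliver 3→0: —
step 6 propose(0,'w'): 0={coor,t=2,log=-}
step 7 deliver 0→1: 1={part,t=1,log=-}
step 8 deliver 1→0: —
step 9 deliver 0→3: 3={part,t=2,log=-}
step 10 deliver 3→0: —
step 11 timeout(0): 0={coor,t=3,log=-}
step 12 propose(0,'q'): 0={coor,t=4,log=-}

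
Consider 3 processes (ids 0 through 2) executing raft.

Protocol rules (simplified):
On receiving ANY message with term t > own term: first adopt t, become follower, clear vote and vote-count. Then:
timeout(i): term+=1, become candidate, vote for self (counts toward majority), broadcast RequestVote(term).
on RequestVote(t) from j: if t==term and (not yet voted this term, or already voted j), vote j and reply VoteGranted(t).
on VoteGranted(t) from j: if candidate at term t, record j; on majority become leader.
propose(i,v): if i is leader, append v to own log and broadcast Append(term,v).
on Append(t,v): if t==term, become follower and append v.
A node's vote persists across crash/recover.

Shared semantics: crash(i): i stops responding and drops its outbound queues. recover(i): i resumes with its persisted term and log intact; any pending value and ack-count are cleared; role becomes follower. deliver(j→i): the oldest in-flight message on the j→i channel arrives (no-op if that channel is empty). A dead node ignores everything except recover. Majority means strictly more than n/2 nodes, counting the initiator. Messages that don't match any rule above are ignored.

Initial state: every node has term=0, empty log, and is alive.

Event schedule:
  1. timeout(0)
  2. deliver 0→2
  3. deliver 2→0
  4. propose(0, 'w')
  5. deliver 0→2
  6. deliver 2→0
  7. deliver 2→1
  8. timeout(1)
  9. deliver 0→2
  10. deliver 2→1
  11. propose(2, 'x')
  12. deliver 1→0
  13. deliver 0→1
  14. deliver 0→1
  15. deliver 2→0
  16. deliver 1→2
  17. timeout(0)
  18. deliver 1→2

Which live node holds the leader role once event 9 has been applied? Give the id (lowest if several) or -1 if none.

0

step 1 timeout(0): 0={cand,t=1,log=-}
step 2 deliver 0→2: 2={foll,t=1,log=-}
step 3 deliver 2→0: 0={lead,t=1,log=-}
step 4 propose(0,'w'): 0={lead,t=1,log=w}
step 5 deliver 0→2: 2={foll,t=1,log=w}
step 6 deliver 2→0: —
step 7 deliver 2→1: —
step 8 timeout(1): 1={cand,t=1,log=-}
step 9 deliver 0→2: —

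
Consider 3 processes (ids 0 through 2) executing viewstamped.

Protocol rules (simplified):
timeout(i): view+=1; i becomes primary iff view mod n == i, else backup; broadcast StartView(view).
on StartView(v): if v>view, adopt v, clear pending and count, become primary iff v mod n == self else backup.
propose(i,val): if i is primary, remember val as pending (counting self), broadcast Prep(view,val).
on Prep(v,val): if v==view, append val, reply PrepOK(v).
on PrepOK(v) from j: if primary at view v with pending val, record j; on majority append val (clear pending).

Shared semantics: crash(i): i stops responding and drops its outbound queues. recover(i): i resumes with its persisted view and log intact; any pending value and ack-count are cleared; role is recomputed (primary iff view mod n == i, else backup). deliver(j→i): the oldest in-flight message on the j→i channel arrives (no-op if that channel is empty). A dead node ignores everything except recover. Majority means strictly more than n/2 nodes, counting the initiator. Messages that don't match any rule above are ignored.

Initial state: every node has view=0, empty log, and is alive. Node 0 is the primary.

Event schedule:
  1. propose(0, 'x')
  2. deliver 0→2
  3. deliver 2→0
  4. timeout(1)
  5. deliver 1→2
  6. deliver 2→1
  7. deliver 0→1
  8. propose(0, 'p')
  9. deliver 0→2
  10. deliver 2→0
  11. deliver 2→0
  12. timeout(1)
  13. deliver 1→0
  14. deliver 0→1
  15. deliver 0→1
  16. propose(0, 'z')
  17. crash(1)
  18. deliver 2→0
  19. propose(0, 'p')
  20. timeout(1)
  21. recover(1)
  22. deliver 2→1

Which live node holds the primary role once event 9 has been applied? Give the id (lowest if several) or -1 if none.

step 1 propose(0,'x'): —
step 2 deliver 0→2: 2={back,v=0,log=x}
step 3 deliver 2→0: 0={prim,v=0,log=x}
step 4 timeout(1): 1={prim,v=1,log=-}
step 5 deliver 1→2: 2={back,v=1,log=x}
step 6 deliver 2→1: —
step 7 deliver 0→1: —
step 8 propose(0,'p'): —
step 9 deliver 0→2: —

0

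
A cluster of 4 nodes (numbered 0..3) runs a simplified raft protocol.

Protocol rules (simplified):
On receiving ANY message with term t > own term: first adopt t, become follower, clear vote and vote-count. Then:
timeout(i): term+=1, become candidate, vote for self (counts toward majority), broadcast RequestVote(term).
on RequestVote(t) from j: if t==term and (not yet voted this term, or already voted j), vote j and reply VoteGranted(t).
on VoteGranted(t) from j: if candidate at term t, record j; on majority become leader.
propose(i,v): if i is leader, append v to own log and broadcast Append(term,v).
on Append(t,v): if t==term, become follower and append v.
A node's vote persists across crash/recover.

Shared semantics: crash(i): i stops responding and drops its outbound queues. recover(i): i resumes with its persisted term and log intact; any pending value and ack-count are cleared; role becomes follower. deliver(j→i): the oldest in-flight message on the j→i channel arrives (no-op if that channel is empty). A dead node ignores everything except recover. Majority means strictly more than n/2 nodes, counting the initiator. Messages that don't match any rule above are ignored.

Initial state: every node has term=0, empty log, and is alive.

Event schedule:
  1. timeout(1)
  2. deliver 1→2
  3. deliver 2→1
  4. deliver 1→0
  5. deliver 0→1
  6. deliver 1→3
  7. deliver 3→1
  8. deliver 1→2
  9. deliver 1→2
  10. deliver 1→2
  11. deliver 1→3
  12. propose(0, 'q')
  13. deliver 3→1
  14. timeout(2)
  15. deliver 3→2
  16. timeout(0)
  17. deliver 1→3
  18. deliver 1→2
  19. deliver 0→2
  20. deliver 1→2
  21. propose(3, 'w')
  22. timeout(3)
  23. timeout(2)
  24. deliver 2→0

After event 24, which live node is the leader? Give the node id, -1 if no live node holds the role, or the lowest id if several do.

1

1. timeout(1):  <1:cand t1 ->
2. deliver 1→2:  <2:foll t1 ->
3. deliver 2→1:  nop
4. deliver 1→0:  <0:foll t1 ->
5. deliver 0→1:  <1:lead t1 ->
6. deliver 1→3:  <3:foll t1 ->
7. deliver 3→1:  nop
8. deliver 1→2:  nop
9. deliver 1→2:  nop
10. deliver 1→2:  nop
11. deliver 1→3:  nop
12. propose(0,'q'):  nop
13. deliver 3→1:  nop
14. timeout(2):  <2:cand t2 ->
15. deliver 3→2:  nop
16. timeout(0):  <0:cand t2 ->
17. deliver 1→3:  nop
18. deliver 1→2:  nop
19. deliver 0→2:  nop
20. deliver 1→2:  nop
21. propose(3,'w'):  nop
22. timeout(3):  <3:cand t2 ->
23. timeout(2):  <2:cand t3 ->
24. deliver 2→0:  nop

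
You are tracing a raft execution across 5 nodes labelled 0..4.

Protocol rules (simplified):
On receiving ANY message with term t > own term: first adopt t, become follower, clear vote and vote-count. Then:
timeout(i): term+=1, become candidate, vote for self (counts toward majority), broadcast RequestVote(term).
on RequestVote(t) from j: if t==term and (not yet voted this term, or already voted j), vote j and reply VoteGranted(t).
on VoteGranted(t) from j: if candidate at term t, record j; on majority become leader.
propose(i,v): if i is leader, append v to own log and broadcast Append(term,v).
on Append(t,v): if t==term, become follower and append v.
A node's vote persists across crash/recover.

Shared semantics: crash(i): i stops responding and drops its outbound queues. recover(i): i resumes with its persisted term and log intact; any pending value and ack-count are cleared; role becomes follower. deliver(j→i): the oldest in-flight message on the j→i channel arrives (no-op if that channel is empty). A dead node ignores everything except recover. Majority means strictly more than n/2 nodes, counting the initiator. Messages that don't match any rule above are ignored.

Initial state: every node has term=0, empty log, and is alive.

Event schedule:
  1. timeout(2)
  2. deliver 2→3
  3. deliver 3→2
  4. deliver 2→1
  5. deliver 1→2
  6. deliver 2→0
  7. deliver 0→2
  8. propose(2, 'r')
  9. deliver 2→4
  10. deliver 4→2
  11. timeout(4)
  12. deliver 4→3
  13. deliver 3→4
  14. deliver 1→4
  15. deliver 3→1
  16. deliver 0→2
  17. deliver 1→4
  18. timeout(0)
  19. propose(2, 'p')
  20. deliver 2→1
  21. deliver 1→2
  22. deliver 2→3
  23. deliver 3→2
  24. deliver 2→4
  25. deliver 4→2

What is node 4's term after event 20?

2

step 1 timeout(2): 2={cand,t=1,log=-}
step 2 deliver 2→3: 3={foll,t=1,log=-}
step 3 deliver 3→2: —
step 4 deliver 2→1: 1={foll,t=1,log=-}
step 5 deliver 1→2: 2={lead,t=1,log=-}
step 6 deliver 2→0: 0={foll,t=1,log=-}
step 7 deliver 0→2: —
step 8 propose(2,'r'): 2={lead,t=1,log=r}
step 9 deliver 2→4: 4={foll,t=1,log=-}
step 10 deliver 4→2: —
step 11 timeout(4): 4={cand,t=2,log=-}
step 12 deliver 4→3: 3={foll,t=2,log=-}
step 13 deliver 3→4: —
step 14 deliver 1→4: —
step 15 deliver 3→1: —
step 16 deliver 0→2: —
step 17 deliver 1→4: —
step 18 timeout(0): 0={cand,t=2,log=-}
step 19 propose(2,'p'): 2={lead,t=1,log=r,p}
step 20 deliver 2→1: 1={foll,t=1,log=r}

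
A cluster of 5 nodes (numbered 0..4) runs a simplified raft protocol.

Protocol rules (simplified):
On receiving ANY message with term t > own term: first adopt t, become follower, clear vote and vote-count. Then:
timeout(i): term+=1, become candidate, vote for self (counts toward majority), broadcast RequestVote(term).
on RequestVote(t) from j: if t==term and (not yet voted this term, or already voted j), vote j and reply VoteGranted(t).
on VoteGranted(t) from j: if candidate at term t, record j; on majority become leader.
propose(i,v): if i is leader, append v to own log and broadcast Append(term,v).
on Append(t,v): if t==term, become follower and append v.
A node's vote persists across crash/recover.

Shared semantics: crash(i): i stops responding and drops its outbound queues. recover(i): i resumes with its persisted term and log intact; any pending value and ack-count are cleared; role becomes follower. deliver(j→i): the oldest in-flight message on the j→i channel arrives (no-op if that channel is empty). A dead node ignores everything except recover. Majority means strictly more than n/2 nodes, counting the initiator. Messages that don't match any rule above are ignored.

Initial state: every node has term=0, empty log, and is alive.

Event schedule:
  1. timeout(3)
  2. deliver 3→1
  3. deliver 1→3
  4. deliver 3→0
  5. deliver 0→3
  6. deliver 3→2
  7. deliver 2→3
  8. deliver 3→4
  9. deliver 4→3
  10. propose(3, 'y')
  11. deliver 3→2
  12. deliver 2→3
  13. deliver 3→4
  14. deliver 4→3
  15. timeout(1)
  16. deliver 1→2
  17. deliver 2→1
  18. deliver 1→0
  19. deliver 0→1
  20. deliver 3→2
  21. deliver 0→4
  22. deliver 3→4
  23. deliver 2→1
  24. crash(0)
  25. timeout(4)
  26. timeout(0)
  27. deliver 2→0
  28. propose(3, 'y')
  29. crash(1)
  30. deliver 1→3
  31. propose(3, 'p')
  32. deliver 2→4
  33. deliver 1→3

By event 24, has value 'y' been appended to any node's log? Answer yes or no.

yes

step 1 timeout(3): 3={cand,t=1,log=-}
step 2 deliver 3→1: 1={foll,t=1,log=-}
step 3 deliver 1→3: —
step 4 deliver 3→0: 0={foll,t=1,log=-}
step 5 deliver 0→3: 3={lead,t=1,log=-}
step 6 deliver 3→2: 2={foll,t=1,log=-}
step 7 deliver 2→3: —
step 8 deliver 3→4: 4={foll,t=1,log=-}
step 9 deliver 4→3: —
step 10 propose(3,'y'): 3={lead,t=1,log=y}
step 11 deliver 3→2: 2={foll,t=1,log=y}
step 12 deliver 2→3: —
step 13 deliver 3→4: 4={foll,t=1,log=y}
step 14 deliver 4→3: —
step 15 timeout(1): 1={cand,t=2,log=-}
step 16 deliver 1→2: 2={foll,t=2,log=y}
step 17 deliver 2→1: —
step 18 deliver 1→0: 0={foll,t=2,log=-}
step 19 deliver 0→1: 1={lead,t=2,log=-}
step 20 deliver 3→2: —
step 21 deliver 0→4: —
step 22 deliver 3→4: —
step 23 deliver 2→1: —
step 24 crash(0): 0={✗foll,t=2,log=-}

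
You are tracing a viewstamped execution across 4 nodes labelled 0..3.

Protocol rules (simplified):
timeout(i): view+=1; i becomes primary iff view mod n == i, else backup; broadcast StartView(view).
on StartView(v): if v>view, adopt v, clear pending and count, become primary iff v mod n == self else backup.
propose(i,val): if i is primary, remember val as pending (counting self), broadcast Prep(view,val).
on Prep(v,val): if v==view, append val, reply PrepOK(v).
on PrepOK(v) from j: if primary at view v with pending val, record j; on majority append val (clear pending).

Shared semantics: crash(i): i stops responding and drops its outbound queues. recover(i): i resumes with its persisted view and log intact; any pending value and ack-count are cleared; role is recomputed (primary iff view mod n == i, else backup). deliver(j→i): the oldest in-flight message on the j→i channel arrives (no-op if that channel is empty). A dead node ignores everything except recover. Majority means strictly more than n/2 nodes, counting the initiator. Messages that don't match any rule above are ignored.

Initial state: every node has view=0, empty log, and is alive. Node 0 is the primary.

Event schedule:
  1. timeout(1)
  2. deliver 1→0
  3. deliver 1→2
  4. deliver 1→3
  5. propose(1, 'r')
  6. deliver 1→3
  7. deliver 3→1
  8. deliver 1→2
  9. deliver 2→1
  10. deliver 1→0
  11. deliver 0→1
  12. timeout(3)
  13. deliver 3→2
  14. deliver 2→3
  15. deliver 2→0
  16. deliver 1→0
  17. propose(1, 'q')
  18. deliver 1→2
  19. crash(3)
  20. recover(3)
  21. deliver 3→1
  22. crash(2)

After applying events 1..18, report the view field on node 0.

1

1. timeout(1):  <1:prim v1 ->
2. deliver 1→0:  <0:back v1 ->
3. deliver 1→2:  <2:back v1 ->
4. deliver 1→3:  <3:back v1 ->
5. propose(1,'r'):  nop
6. deliver 1→3:  <3:back v1 r>
7. deliver 3→1:  nop
8. deliver 1→2:  <2:back v1 r>
9. deliver 2→1:  <1:prim v1 r>
10. deliver 1→0:  <0:back v1 r>
11. deliver 0→1:  nop
12. timeout(3):  <3:back v2 r>
13. deliver 3→2:  <2:prim v2 r>
14. deliver 2→3:  nop
15. deliver 2→0:  nop
16. deliver 1→0:  nop
17. propose(1,'q'):  nop
18. deliver 1→2:  nop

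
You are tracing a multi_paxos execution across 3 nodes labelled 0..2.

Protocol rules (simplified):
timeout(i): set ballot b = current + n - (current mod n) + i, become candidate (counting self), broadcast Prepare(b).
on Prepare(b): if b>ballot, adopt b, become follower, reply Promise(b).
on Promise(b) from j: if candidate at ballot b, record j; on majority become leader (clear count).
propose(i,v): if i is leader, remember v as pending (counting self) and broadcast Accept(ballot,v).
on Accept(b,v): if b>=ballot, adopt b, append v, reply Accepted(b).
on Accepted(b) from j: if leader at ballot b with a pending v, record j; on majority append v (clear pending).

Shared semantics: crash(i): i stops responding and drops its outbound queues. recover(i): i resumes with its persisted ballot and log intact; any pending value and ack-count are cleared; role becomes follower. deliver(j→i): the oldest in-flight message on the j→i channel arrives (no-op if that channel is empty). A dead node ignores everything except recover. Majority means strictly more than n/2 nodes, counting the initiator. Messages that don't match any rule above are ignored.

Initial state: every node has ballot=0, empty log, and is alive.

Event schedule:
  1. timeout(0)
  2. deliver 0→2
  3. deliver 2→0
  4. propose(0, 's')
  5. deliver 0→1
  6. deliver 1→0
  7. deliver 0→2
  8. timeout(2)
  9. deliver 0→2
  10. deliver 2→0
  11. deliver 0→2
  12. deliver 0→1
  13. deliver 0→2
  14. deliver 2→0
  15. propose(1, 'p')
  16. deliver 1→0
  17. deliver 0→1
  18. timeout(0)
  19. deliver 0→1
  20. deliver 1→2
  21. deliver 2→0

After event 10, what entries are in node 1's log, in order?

empty

[1] timeout(0) → N0(cand b3 [-])
[2] deliver 0→2 → N2(foll b3 [-])
[3] deliver 2→0 → N0(lead b3 [-])
[4] propose(0,'s') → ∅
[5] deliver 0→1 → N1(foll b3 [-])
[6] deliver 1→0 → ∅
[7] deliver 0→2 → N2(foll b3 [s])
[8] timeout(2) → N2(cand b8 [s])
[9] deliver 0→2 → ∅
[10] deliver 2→0 → N0(lead b3 [s])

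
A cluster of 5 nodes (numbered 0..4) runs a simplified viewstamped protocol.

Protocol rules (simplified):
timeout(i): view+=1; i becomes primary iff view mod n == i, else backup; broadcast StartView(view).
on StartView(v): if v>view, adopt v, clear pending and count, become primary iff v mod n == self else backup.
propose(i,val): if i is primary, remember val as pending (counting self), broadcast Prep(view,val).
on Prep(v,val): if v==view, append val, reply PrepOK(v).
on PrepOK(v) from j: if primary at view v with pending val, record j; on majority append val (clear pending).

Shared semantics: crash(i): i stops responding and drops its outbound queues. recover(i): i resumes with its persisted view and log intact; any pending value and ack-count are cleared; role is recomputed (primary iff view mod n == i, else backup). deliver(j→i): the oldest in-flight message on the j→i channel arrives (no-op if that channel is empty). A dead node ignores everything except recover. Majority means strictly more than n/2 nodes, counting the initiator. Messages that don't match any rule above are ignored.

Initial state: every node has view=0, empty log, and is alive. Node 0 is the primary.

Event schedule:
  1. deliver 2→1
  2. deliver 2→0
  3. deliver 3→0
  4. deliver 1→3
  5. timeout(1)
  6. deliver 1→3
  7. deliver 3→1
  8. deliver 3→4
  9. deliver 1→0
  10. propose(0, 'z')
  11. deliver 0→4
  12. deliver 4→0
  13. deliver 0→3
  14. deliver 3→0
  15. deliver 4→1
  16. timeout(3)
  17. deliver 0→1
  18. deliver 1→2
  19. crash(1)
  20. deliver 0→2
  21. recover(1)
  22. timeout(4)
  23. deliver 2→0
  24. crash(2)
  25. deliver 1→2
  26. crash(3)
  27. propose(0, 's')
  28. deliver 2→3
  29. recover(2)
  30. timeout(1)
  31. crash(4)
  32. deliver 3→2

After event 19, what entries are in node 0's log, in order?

empty

[1] deliver 2→1 → ∅
[2] deliver 2→0 → ∅
[3] deliver 3→0 → ∅
[4] deliver 1→3 → ∅
[5] timeout(1) → N1(prim v1 [-])
[6] deliver 1→3 → N3(back v1 [-])
[7] deliver 3→1 → ∅
[8] deliver 3→4 → ∅
[9] deliver 1→0 → N0(back v1 [-])
[10] propose(0,'z') → ∅
[11] deliver 0→4 → ∅
[12] deliver 4→0 → ∅
[13] deliver 0→3 → ∅
[14] deliver 3→0 → ∅
[15] deliver 4→1 → ∅
[16] timeout(3) → N3(back v2 [-])
[17] deliver 0→1 → ∅
[18] deliver 1→2 → N2(back v1 [-])
[19] crash(1) → N1(✗prim v1 [-])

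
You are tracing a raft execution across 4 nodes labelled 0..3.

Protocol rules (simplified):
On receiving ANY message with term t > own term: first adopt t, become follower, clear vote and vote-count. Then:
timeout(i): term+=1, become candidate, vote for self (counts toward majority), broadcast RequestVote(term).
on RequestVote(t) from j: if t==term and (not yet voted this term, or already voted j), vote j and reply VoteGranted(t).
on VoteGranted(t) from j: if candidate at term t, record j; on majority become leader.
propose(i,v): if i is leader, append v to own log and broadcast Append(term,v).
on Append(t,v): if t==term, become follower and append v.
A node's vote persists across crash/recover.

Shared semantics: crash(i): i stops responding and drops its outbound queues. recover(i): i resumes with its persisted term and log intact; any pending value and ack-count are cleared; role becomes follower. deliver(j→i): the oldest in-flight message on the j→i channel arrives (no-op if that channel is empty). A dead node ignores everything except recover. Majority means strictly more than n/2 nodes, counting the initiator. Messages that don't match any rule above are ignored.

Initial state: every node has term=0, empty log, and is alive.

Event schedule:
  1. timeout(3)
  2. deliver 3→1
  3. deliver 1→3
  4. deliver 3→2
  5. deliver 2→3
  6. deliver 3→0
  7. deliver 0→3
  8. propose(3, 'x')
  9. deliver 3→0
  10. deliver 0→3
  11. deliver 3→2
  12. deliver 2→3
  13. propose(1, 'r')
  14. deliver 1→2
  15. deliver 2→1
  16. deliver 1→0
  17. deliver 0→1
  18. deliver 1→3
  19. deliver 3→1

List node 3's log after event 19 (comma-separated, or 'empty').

[1] timeout(3) → N3(cand t1 [-])
[2] deliver 3→1 → N1(foll t1 [-])
[3] deliver 1→3 → ∅
[4] deliver 3→2 → N2(foll t1 [-])
[5] deliver 2→3 → N3(lead t1 [-])
[6] deliver 3→0 → N0(foll t1 [-])
[7] deliver 0→3 → ∅
[8] propose(3,'x') → N3(lead t1 [x])
[9] deliver 3→0 → N0(foll t1 [x])
[10] deliver 0→3 → ∅
[11] deliver 3→2 → N2(foll t1 [x])
[12] deliver 2→3 → ∅
[13] propose(1,'r') → ∅
[14] deliver 1→2 → ∅
[15] deliver 2→1 → ∅
[16] deliver 1→0 → ∅
[17] deliver 0→1 → ∅
[18] deliver 1→3 → ∅
[19] deliver 3→1 → N1(foll t1 [x])

x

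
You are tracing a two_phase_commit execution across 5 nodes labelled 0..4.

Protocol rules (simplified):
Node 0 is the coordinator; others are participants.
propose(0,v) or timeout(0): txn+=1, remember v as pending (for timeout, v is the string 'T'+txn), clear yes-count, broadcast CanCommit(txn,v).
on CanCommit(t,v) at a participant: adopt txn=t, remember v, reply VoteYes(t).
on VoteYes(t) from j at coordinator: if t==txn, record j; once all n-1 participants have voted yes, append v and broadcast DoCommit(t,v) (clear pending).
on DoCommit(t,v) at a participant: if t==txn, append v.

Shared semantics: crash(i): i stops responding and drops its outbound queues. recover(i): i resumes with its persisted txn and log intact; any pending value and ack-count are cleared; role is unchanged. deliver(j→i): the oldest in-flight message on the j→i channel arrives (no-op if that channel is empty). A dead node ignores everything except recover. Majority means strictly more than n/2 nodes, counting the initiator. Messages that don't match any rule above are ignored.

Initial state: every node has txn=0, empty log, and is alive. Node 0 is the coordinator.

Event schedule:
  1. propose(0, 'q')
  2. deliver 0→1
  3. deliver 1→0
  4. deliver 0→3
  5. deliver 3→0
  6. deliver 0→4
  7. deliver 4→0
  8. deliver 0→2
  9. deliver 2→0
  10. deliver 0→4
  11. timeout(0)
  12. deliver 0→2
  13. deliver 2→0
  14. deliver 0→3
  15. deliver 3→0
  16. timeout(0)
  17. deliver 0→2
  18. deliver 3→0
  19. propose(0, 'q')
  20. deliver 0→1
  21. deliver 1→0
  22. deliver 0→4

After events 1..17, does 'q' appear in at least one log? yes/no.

yes

step 1 propose(0,'q'): 0={coor,t=1,log=-}
step 2 deliver 0→1: 1={part,t=1,log=-}
step 3 deliver 1→0: —
step 4 deliver 0→3: 3={part,t=1,log=-}
step 5 deliver 3→0: —
step 6 deliver 0→4: 4={part,t=1,log=-}
step 7 deliver 4→0: —
step 8 deliver 0→2: 2={part,t=1,log=-}
step 9 deliver 2→0: 0={coor,t=1,log=q}
step 10 deliver 0→4: 4={part,t=1,log=q}
step 11 timeout(0): 0={coor,t=2,log=q}
step 12 deliver 0→2: 2={part,t=1,log=q}
step 13 deliver 2→0: —
step 14 deliver 0→3: 3={part,t=1,log=q}
step 15 deliver 3→0: —
step 16 timeout(0): 0={coor,t=3,log=q}
step 17 deliver 0→2: 2={part,t=2,log=q}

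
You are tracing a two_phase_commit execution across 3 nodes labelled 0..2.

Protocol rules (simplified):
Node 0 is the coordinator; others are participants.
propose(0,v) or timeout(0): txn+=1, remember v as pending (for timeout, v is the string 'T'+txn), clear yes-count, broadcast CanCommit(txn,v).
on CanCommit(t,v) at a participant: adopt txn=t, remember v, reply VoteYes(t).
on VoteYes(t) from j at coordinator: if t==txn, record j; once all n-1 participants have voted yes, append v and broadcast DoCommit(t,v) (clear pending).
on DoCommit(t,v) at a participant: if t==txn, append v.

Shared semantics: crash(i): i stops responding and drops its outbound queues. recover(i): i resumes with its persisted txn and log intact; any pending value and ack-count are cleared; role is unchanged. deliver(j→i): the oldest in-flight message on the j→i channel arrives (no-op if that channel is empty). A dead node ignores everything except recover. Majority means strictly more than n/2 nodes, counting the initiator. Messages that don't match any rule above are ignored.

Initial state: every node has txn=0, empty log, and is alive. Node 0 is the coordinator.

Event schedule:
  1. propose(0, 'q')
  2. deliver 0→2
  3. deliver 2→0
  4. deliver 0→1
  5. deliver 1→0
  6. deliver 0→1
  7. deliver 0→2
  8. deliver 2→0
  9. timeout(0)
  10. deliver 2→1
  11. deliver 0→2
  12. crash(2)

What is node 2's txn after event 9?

1

step 1 propose(0,'q'): 0={coor,t=1,log=-}
step 2 deliver 0→2: 2={part,t=1,log=-}
step 3 deliver 2→0: —
step 4 deliver 0→1: 1={part,t=1,log=-}
step 5 deliver 1→0: 0={coor,t=1,log=q}
step 6 deliver 0→1: 1={part,t=1,log=q}
step 7 deliver 0→2: 2={part,t=1,log=q}
step 8 deliver 2→0: —
step 9 timeout(0): 0={coor,t=2,log=q}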